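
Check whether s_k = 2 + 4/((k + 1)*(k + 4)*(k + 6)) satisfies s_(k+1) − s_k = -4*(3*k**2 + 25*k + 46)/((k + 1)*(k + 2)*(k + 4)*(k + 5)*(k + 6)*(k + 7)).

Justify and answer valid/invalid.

s_(k+1) = 2 + 4/((k + 2)*(k + 5)*(k + 7))
s_(k+1) − s_k = 4/((k + 2)*(k + 5)*(k + 7)) - 4/((k + 1)*(k + 4)*(k + 6))
(s_(k+1) − s_k) − t_k = 0

Valid — Δs_k = t_k.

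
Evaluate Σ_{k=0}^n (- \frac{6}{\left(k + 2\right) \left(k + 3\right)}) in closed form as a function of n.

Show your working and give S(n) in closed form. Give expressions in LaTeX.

S(n) = \frac{3 \left(- n - 1\right)}{n + 3}

Step 1: r(k) = (k + 2)/(k + 4).
Take A(k)=k + 2, B(k)=k + 4, C(k)=1.
Need (k + 2)·f(k+1) − (k + 3)·f(k) = 1.
Degrees (1,1,0) ⇒ d ≤ 1.
Match coefficients ⇒ f(k) = k/2.
R(k) = B(k−1)·f(k)/C(k) = k*(k + 3)/2; s_k = R·t_k = -3*k/(k + 2).
Check: Δs_k = -6/(k**2 + 5*k + 6). ✓
Σ_(k=0)^n t_k = s_(n+1) − s_(0) = (3*(-n - 1)/(n + 3)) − (0), i.e. 3*(-n - 1)/(n + 3).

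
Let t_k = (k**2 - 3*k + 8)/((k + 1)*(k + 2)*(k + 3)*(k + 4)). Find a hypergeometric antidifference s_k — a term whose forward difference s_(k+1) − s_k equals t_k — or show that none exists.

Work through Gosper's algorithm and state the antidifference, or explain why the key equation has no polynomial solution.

t_(k+1)/t_k = (k**3 + 5*k + 6)/(k**3 + 2*k**2 - 7*k + 40).
So A=k + 1 and B=k + 5, with C=k**2 - 3*k + 8.
Set up (k + 1)·f(k+1) − (k + 4)·f(k) − (k**2 - 3*k + 8) = 0.
Bound: deg f ≤ 3.
Solving with deg f ≤ 3: f(k) = k*(k**2 + 4*k + 11)/2.
Certificate R = B(k−1)f/C = k*(k + 4)*(k**2 + 4*k + 11)/(2*(k**2 - 3*k + 8)) gives s_k = k*(k**2 + 4*k + 11)/(2*(k + 1)*(k + 2)*(k + 3)).
Δs = (k**2 - 3*k + 8)/(k**4 + 10*k**3 + 35*k**2 + 50*k + 24), as required.

s_k = k*(k**2 + 4*k + 11)/(2*(k + 1)*(k + 2)*(k + 3))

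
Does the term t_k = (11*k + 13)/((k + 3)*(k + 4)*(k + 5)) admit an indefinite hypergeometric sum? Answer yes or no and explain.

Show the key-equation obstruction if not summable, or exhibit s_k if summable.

r(k) = (k + 3)*(11*k + 24)/((k + 6)*(11*k + 13)) after simplifying.
Normal form (A,B,C) = (k + 3, k + 6, k + 13/11).
f must satisfy (k + 3)·f(k+1) − (k + 5)·f(k) = k + 13/11.
d = 2 from the (1,1,1) case.
A polynomial solution: f(k) = k*(23*k + 29)/132.
R(k) = B(k−1)·f(k)/C(k) = k*(k + 5)*(23*k + 29)/(12*(11*k + 13)); s_k = R·t_k = k*(23*k + 29)/(12*(k + 3)*(k + 4)).
Check: Δs_k = (11*k + 13)/(k**3 + 12*k**2 + 47*k + 60). ✓

Yes. s_k = k*(23*k + 29)/(12*(k + 3)*(k + 4)).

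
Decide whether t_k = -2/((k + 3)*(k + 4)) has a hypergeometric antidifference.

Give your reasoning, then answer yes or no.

Yes. s_k = -2*k/(3*k + 9).

t_(k+1)/t_k = (k + 3)/(k + 5).
Take A(k)=k + 3, B(k)=k + 5, C(k)=1.
Need (k + 3)·f(k+1) − (k + 4)·f(k) = 1.
Degrees (1,1,0) ⇒ d ≤ 1.
Coefficient equations give f(k) = k/3.
R(k) = B(k−1)·f(k)/C(k) = k*(k + 4)/3; s_k = R·t_k = -2*k/(3*k + 9).
s_(k+1) − s_k = -2/(k**2 + 7*k + 12) = t_k.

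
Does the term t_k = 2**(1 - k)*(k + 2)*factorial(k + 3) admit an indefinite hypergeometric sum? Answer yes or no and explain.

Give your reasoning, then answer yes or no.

t_(k+1)/t_k = (k + 3)*(k + 4)/(2*(k + 2)).
Gosper form: A/B · C(k+1)/C(k) with A=k/2 + 2, B=1, C=k + 2.
Set up (k/2 + 2)·f(k+1) − (1)·f(k) − (k + 2) = 0.
d = 0 from the (1,0,1) case.
Coefficient equations give f(k) = 2.
R(k) = B(k−1)·f(k)/C(k) = 2/(k + 2); s_k = R·t_k = 2**(2 - k)*factorial(k + 3).
s_(k+1) − s_k = 2**(1 - k)*(k + 2)*factorial(k + 3) = t_k.

Yes. s_k = 2**(2 - k)*factorial(k + 3).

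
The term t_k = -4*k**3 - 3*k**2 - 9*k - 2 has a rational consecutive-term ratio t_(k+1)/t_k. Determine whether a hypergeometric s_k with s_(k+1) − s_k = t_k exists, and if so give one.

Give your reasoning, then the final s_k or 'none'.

s_k = k*(-k**3 + k**2 - 4*k + 2)

r(k) = (4*k**3 + 15*k**2 + 27*k + 18)/(4*k**3 + 3*k**2 + 9*k + 2) after simplifying.
Factor: A=1; B=1; C=k**3 + 3*k**2/4 + 9*k/4 + 1/2.
Solve (1)·f(k+1) − (1)·f(k) = k**3 + 3*k**2/4 + 9*k/4 + 1/2.
deg f ≤ 4 (via 0,0,3).
Match coefficients ⇒ f(k) = k*(k**3 - k**2 + 4*k - 2)/4.
Certificate R = B(k−1)f/C = k*(k**3 - k**2 + 4*k - 2)/(4*k**3 + 3*k**2 + 9*k + 2) gives s_k = k*(-k**3 + k**2 - 4*k + 2).
Verify: -4*k**3 - 3*k**2 - 9*k - 2 matches t_k.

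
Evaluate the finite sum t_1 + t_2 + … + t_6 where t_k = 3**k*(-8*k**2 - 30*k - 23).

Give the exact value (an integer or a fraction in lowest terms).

Σ = -476742

Compute t_(k+1)/t_k: get 3*(8*k**2 + 46*k + 61)/(8*k**2 + 30*k + 23).
A = 3, B = 1, C = k**2 + 15*k/4 + 23/8.
Set up (3)·f(k+1) − (1)·f(k) − (k**2 + 15*k/4 + 23/8) = 0.
d = 2 from the (0,0,2) case.
Solving with deg f ≤ 2: f(k) = (4*k**2 + 3*k + 1)/8.
Then R = B(k−1)f/C = (4*k**2 + 3*k + 1)/(8*k**2 + 30*k + 23), so s_k = R(k)·t_k = 3**k*(-4*k**2 - 3*k - 1).
Δs = 3**k*(-8*k**2 - 30*k - 23), as required.
Evaluate s at k=7 and k=1: -476766 and -24; difference -476742.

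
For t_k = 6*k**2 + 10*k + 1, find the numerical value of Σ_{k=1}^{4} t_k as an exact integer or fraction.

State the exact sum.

The ratio is (6*k**2 + 22*k + 17)/(6*k**2 + 10*k + 1).
A = 1, B = 1, C = k**2 + 5*k/3 + 1/6.
Key eq: (1)·f(k+1) = (1)·f(k) + (k**2 + 5*k/3 + 1/6).
Degrees (0,0,2) ⇒ d ≤ 3.
Match coefficients ⇒ f(k) = k*(2*k**2 + 2*k - 3)/6.
R(k) = B(k−1)·f(k)/C(k) = k*(2*k**2 + 2*k - 3)/(6*k**2 + 10*k + 1); s_k = R·t_k = k*(2*k**2 + 2*k - 3).
Verify: 6*k**2 + 10*k + 1 matches t_k.
Sum = s_(5) − s_(1); s_(5) = 285, s_(1) = 1 ⇒ 284.

Σ = 284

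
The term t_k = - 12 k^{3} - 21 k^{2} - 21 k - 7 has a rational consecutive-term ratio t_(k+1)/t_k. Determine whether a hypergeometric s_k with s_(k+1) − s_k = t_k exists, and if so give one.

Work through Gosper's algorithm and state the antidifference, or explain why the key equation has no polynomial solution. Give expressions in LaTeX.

s_k = k^{2} \left(- 3 k^{2} - k - 3\right)

t_(k+1)/t_k = (12*k**3 + 57*k**2 + 99*k + 61)/(12*k**3 + 21*k**2 + 21*k + 7).
Gosper form: A/B · C(k+1)/C(k) with A=1, B=1, C=k**3 + 7*k**2/4 + 7*k/4 + 7/12.
Set up (1)·f(k+1) − (1)·f(k) − (k**3 + 7*k**2/4 + 7*k/4 + 7/12) = 0.
d = 4 from the (0,0,3) case.
Solving with deg f ≤ 4: f(k) = k**2*(3*k**2 + k + 3)/12.
So s_k = (B(k−1)f/C)·t_k = (k**2*(3*k**2 + k + 3)/(12*k**3 + 21*k**2 + 21*k + 7))·t_k = k**2*(-3*k**2 - k - 3).
s_(k+1) − s_k = -12*k**3 - 21*k**2 - 21*k - 7 = t_k.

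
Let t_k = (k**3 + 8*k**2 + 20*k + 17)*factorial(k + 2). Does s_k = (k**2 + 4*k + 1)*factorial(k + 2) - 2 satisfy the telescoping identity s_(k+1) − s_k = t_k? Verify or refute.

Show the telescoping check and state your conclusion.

s_(k+1) = (4*k + (k + 1)**2 + 5)*factorial(k + 3) - 2
s_(k+1) − s_k = (k**3 + 8*k**2 + 20*k + 17)*factorial(k + 2)
(s_(k+1) − s_k) − t_k = 0

valid (s_(k+1) − s_k reduces to t_k)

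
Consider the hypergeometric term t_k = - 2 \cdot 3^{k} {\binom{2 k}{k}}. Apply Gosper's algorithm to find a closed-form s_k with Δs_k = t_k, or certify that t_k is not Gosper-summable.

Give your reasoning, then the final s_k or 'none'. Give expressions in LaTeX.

t_(k+1)/t_k = 6*(2*k + 1)/(k + 1).
Normal form (A,B,C) = (12*k + 6, k + 1, 1).
f must satisfy (12*k + 6)·f(k+1) − (k)·f(k) = 1.
d = -1 from the (1,1,0) case.
Negative degree bound (-1): no f exists, t_k not Gosper-summable.

none (Gosper's algorithm certifies no s_k)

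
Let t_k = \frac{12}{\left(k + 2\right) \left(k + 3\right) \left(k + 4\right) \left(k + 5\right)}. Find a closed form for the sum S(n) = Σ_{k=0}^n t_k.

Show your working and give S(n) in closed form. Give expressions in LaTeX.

Step 1: r(k) = (k + 2)/(k + 6).
Normal form (A,B,C) = (k + 2, k + 6, 1).
Solve (k + 2)·f(k+1) − (k + 5)·f(k) = 1.
deg f ≤ 3 (via 1,1,0).
Coefficient equations give f(k) = k*(k**2 + 9*k + 26)/72.
R(k) = B(k−1)·f(k)/C(k) = k*(k + 5)*(k**2 + 9*k + 26)/72; s_k = R·t_k = k*(k**2 + 9*k + 26)/(6*(k + 2)*(k + 3)*(k + 4)).
s_(k+1) − s_k = 12/(k**4 + 14*k**3 + 71*k**2 + 154*k + 120) = t_k.
s_(n+1) = (n**3 + 12*n**2 + 47*n + 36)/(6*(n**3 + 12*n**2 + 47*n + 60)) and s_(0) = 0, so S(n) = (n**3 + 12*n**2 + 47*n + 36)/(6*(n**3 + 12*n**2 + 47*n + 60)).

S(n) = \frac{n^{3} + 12 n^{2} + 47 n + 36}{6 \left(n^{3} + 12 n^{2} + 47 n + 60\right)}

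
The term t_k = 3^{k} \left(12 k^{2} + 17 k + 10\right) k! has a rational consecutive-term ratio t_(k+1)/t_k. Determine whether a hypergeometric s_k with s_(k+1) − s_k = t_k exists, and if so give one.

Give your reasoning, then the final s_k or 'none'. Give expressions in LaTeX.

Step 1: r(k) = 3*(12*k**3 + 53*k**2 + 80*k + 39)/(12*k**2 + 17*k + 10).
Take A(k)=3*k + 3, B(k)=1, C(k)=k**2 + 17*k/12 + 5/6.
Need (3*k + 3)·f(k+1) − (1)·f(k) = k**2 + 17*k/12 + 5/6.
From deg A=1, deg B=0, deg C=2: d=1.
Match coefficients ⇒ f(k) = (4*k - 1)/12.
Then R = B(k−1)f/C = (4*k - 1)/(12*k**2 + 17*k + 10), so s_k = R(k)·t_k = 3**k*(4*k - 1)*factorial(k).
Verify: 3**k*(12*k**2 + 17*k + 10)*factorial(k) matches t_k.

s_k = 3^{k} \left(4 k - 1\right) k!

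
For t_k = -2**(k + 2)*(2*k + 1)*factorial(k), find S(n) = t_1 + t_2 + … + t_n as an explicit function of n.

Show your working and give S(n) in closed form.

The ratio is 2*(k + 1)*(2*k + 3)/(2*k + 1).
So A=2*k + 2 and B=1, with C=k + 1/2.
f must satisfy (2*k + 2)·f(k+1) − (1)·f(k) = k + 1/2.
d = 0 from the (1,0,1) case.
A polynomial solution: f(k) = 1/2.
Certificate R = B(k−1)f/C = 1/(2*k + 1) gives s_k = -2**(k + 2)*factorial(k).
Verify: -2**(k + 2)*(2*k + 1)*factorial(k) matches t_k.
s_(n+1) = -2**(n + 3)*factorial(n + 1) and s_(1) = -8, so S(n) = -8*2**n*factorial(n + 1) + 8.

S(n) = -8*2**n*factorial(n + 1) + 8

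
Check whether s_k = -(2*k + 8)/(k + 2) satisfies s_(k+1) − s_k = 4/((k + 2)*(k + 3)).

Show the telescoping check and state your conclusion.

valid (s_(k+1) − s_k reduces to t_k)

s_(k+1) = 2*(-k - 5)/(k + 3)
s_(k+1) − s_k = 4/(k**2 + 5*k + 6)
(s_(k+1) − s_k) − t_k = 0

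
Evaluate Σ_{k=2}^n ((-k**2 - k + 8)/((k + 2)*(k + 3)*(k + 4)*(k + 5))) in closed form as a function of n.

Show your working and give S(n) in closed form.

S(n) = (-n**2 + 4*n - 3)/(12*(n**2 + 8*n + 15))

Step 1: r(k) = (k + 2)*(k + (k + 1)**2 - 7)/((k + 6)*(k**2 + k - 8)).
So A=k + 2 and B=k + 6, with C=k**2 + k - 8.
f must satisfy (k + 2)·f(k+1) − (k + 5)·f(k) = k**2 + k - 8.
d = 3 from the (1,1,2) case.
Solving with deg f ≤ 3: f(k) = -k*(k + 3).
Then R = B(k−1)f/C = -k*(k + 3)*(k + 5)/(k**2 + k - 8), so s_k = R(k)·t_k = k/((k + 2)*(k + 4)).
Verify: (-k**2 - k + 8)/(k**4 + 14*k**3 + 71*k**2 + 154*k + 120) matches t_k.
Telescope: S(n) = s_(n+1) − s_(2) = (n + 1)/(n**2 + 8*n + 15) − (1/12) = (-n**2 + 4*n - 3)/(12*(n**2 + 8*n + 15)).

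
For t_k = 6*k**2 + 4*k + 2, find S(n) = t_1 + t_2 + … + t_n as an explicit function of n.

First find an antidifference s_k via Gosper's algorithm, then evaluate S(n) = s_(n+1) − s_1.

S(n) = n*(2*n**2 + 5*n + 5)

Step 1: r(k) = (3*k**2 + 8*k + 6)/(3*k**2 + 2*k + 1).
So A=1 and B=1, with C=k**2 + 2*k/3 + 1/3.
Need (1)·f(k+1) − (1)·f(k) = k**2 + 2*k/3 + 1/3.
d = 3 from the (0,0,2) case.
Match coefficients ⇒ f(k) = k*(2*k**2 - k + 1)/6.
Get s_k = R·t_k = k*(2*k**2 - k + 1) with R(k) = B(k−1)f(k)/C(k) = k*(2*k**2 - k + 1)/(2*(3*k**2 + 2*k + 1)).
Δs = 6*k**2 + 4*k + 2, as required.
Telescope: S(n) = s_(n+1) − s_(1) = 2*n**3 + 5*n**2 + 5*n + 2 − (2) = n*(2*n**2 + 5*n + 5).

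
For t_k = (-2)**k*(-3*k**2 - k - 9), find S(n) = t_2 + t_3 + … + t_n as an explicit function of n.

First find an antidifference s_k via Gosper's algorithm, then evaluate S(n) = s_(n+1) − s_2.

S(n) = -2*(-2)**n*n**2 - 2*(-2)**n*n - 6*(-2)**n - 20

t_(k+1)/t_k = 2*(-3*k**2 - 7*k - 13)/(3*k**2 + k + 9).
Factor: A=-2; B=1; C=k**2 + k/3 + 3.
Set up (-2)·f(k+1) − (1)·f(k) − (k**2 + k/3 + 3) = 0.
Bound: deg f ≤ 2.
Solving with deg f ≤ 2: f(k) = -(k**2 - k + 3)/3.
Get s_k = R·t_k = (-2)**k*(k**2 - k + 3) with R(k) = B(k−1)f(k)/C(k) = -(k**2 - k + 3)/(3*k**2 + k + 9).
Δs = (-2)**k*(-3*k**2 - k - 9), as required.
Telescope: S(n) = s_(n+1) − s_(2) = (-2)**(n + 1)*(n**2 + n + 3) − (20) = -2*(-2)**n*n**2 - 2*(-2)**n*n - 6*(-2)**n - 20.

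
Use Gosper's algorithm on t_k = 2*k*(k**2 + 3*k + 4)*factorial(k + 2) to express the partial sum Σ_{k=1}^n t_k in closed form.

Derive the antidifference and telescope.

r(k) = (k + 1)*(k + 3)*(3*k + (k + 1)**2 + 7)/(k*(k**2 + 3*k + 4)) after simplifying.
Normal form (A,B,C) = (k + 3, 1, k**3 + 3*k**2 + 4*k).
Need (k + 3)·f(k+1) − (1)·f(k) = k**3 + 3*k**2 + 4*k.
deg f ≤ 2 (via 1,0,3).
Coefficient equations give f(k) = k*(k - 1).
Then R = B(k−1)f/C = (k - 1)/(k**2 + 3*k + 4), so s_k = R(k)·t_k = 2*k*(k - 1)*factorial(k + 2).
Check: Δs_k = 2*k*(k**2 + 3*k + 4)*factorial(k + 2). ✓
s_(n+1) = 2*n*(n + 1)*factorial(n + 3) and s_(1) = 0, so S(n) = 2*n*(n + 1)*factorial(n + 3).

S(n) = 2*n*(n + 1)*factorial(n + 3)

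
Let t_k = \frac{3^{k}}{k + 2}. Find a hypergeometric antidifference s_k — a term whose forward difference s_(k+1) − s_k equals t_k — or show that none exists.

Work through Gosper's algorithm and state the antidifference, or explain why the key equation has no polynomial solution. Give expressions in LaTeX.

not Gosper-summable; s_k does not exist

Compute t_(k+1)/t_k: get 3*(k + 2)/(k + 3).
Take A(k)=3*k + 6, B(k)=k + 3, C(k)=1.
Key eq: (3*k + 6)·f(k+1) = (k + 2)·f(k) + (1).
From deg A=1, deg B=1, deg C=0: d=-1.
d = -1 < 0 ⇒ no nonzero polynomial f; not summable.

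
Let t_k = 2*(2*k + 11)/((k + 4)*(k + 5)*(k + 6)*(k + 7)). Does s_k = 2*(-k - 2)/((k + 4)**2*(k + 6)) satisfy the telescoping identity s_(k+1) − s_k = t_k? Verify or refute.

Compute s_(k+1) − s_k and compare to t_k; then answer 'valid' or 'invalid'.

s_(k+1) = 2*(-k - 3)/((k + 5)**2*(k + 7))
s_(k+1) − s_k = 2*(2*k**3 + 23*k**2 + 77*k + 62)/(k**6 + 31*k**5 + 397*k**4 + 2689*k**3 + 10162*k**2 + 20320*k + 16800)
(s_(k+1) − s_k) − t_k = 4*(-3*k**2 - 31*k - 79)/(k**6 + 31*k**5 + 397*k**4 + 2689*k**3 + 10162*k**2 + 20320*k + 16800)

Invalid: residual 4*(-3*k**2 - 31*k - 79)/(k**6 + 31*k**5 + 397*k**4 + 2689*k**3 + 10162*k**2 + 20320*k + 16800) ≠ 0.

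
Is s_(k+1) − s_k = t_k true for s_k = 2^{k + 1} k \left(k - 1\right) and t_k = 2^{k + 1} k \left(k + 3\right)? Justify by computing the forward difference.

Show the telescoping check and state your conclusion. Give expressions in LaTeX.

Valid — Δs_k = t_k.

s_(k+1) = 2**(k + 2)*k*(k + 1)
s_(k+1) − s_k = 2**(k + 1)*k*(k + 3)
(s_(k+1) − s_k) − t_k = 0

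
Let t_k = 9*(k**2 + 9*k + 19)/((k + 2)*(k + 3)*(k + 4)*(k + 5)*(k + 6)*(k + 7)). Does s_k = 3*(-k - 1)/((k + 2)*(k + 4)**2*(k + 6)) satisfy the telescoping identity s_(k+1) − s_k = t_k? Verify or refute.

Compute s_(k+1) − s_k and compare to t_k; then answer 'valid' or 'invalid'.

Invalid: residual 9*(-4*k**3 - 54*k**2 - 236*k - 333)/(k**8 + 36*k**7 + 558*k**6 + 4860*k**5 + 25989*k**4 + 87264*k**3 + 179372*k**2 + 205920*k + 100800) ≠ 0.

s_(k+1) = 3*(-k - 2)/((k + 3)*(k + 5)**2*(k + 7))
s_(k+1) − s_k = 3*((k + 1)*(k + 3)*(k + 5)**2*(k + 7) - (k + 2)**2*(k + 4)**2*(k + 6))/((k + 2)*(k + 3)*(k + 4)**2*(k + 5)**2*(k + 6)*(k + 7))
(s_(k+1) − s_k) − t_k = 9*(-4*k**3 - 54*k**2 - 236*k - 333)/(k**8 + 36*k**7 + 558*k**6 + 4860*k**5 + 25989*k**4 + 87264*k**3 + 179372*k**2 + 205920*k + 100800)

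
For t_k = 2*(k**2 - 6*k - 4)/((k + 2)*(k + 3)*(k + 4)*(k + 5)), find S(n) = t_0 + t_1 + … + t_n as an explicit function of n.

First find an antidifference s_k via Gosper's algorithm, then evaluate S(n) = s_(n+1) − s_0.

Ratio r(k) = (k**3 - 2*k**2 - 17*k - 18)/(k**3 - 40*k - 24).
Factor: A=k + 2; B=k + 6; C=k**2 - 6*k - 4.
f must satisfy (k + 2)·f(k+1) − (k + 5)·f(k) = k**2 - 6*k - 4.
From deg A=1, deg B=1, deg C=2: d=3.
Match coefficients ⇒ f(k) = -k*(k**2 + 33*k + 14)/24.
So s_k = (B(k−1)f/C)·t_k = (-k*(k + 5)*(k**2 + 33*k + 14)/(24*(k**2 - 6*k - 4)))·t_k = k*(-k**2 - 33*k - 14)/(12*(k + 2)*(k + 3)*(k + 4)).
Check: Δs_k = 2*(k**2 - 6*k - 4)/(k**4 + 14*k**3 + 71*k**2 + 154*k + 120). ✓
Evaluate: s_(n+1) = (-n**3 - 36*n**2 - 83*n - 48)/(12*(n**3 + 12*n**2 + 47*n + 60)); subtract s_(0) = 0 ⇒ S(n) = (-n**3 - 36*n**2 - 83*n - 48)/(12*(n**3 + 12*n**2 + 47*n + 60)).

S(n) = (-n**3 - 36*n**2 - 83*n - 48)/(12*(n**3 + 12*n**2 + 47*n + 60))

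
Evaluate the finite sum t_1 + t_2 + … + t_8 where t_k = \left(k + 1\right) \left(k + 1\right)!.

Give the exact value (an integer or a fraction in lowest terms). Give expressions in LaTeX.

Step 1: r(k) = (k + 2)**2/(k + 1).
A = k + 2, B = 1, C = k + 1.
f must satisfy (k + 2)·f(k+1) − (1)·f(k) = k + 1.
deg f ≤ 0 (via 1,0,1).
Coefficient equations give f(k) = 1.
Certificate R = B(k−1)f/C = 1/(k + 1) gives s_k = factorial(k + 1).
Check: Δs_k = (k + 1)*factorial(k + 1). ✓
Telescoping: Σ = s_(9) − s_(1) = 3628800 − (2) = 3628798.

Σ = 3628798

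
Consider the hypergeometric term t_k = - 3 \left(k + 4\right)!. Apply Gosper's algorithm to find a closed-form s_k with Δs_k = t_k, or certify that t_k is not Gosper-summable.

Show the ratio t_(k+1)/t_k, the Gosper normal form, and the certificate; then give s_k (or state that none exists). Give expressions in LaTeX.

not Gosper-summable; s_k does not exist

t_(k+1)/t_k = k + 5.
A = k + 5, B = 1, C = 1.
Set up (k + 5)·f(k+1) − (1)·f(k) − (1) = 0.
Degrees (1,0,0) ⇒ d ≤ -1.
Negative degree bound (-1): no f exists, t_k not Gosper-summable.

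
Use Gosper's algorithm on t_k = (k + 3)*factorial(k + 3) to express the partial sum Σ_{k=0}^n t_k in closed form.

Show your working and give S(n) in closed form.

Step 1: r(k) = (k + 4)**2/(k + 3).
Take A(k)=k + 4, B(k)=1, C(k)=k + 3.
Set up (k + 4)·f(k+1) − (1)·f(k) − (k + 3) = 0.
Bound: deg f ≤ 0.
Match coefficients ⇒ f(k) = 1.
Get s_k = R·t_k = factorial(k + 3) with R(k) = B(k−1)f(k)/C(k) = 1/(k + 3).
Verify: (k + 3)*factorial(k + 3) matches t_k.
Σ_(k=0)^n t_k = s_(n+1) − s_(0) = (factorial(n + 4)) − (6), i.e. factorial(n + 4) - 6.

S(n) = factorial(n + 4) - 6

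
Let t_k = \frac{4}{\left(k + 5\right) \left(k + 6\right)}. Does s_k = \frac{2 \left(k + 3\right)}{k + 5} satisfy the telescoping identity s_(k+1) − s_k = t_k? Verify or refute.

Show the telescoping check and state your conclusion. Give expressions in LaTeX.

s_(k+1) = 2*(k + 4)/(k + 6)
s_(k+1) − s_k = 4/(k**2 + 11*k + 30)
(s_(k+1) − s_k) − t_k = 0

Valid: the claim telescopes to t_k.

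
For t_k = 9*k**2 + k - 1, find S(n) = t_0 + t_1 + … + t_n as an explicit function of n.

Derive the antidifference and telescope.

Ratio r(k) = (k + 9*(k + 1)**2)/(9*k**2 + k - 1).
A = 1, B = 1, C = k**2 + k/9 - 1/9.
Need (1)·f(k+1) − (1)·f(k) = k**2 + k/9 - 1/9.
From deg A=0, deg B=0, deg C=2: d=3.
Solving with deg f ≤ 3: f(k) = k**2*(3*k - 4)/9.
R(k) = B(k−1)·f(k)/C(k) = k**2*(3*k - 4)/(9*k**2 + k - 1); s_k = R·t_k = k**2*(3*k - 4).
Check: Δs_k = 9*k**2 + k - 1. ✓
Σ_(k=0)^n t_k = s_(n+1) − s_(0) = (3*n**3 + 5*n**2 + n - 1) − (0), i.e. 3*n**3 + 5*n**2 + n - 1.

S(n) = 3*n**3 + 5*n**2 + n - 1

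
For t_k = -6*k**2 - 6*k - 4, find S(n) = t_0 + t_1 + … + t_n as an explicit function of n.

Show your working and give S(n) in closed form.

S(n) = -2*n**3 - 6*n**2 - 8*n - 4

t_(k+1)/t_k = (3*k**2 + 9*k + 8)/(3*k**2 + 3*k + 2).
Normal form (A,B,C) = (1, 1, k**2 + k + 2/3).
Key eq: (1)·f(k+1) = (1)·f(k) + (k**2 + k + 2/3).
d = 3 from the (0,0,2) case.
Match coefficients ⇒ f(k) = k*(k**2 + 1)/3.
Get s_k = R·t_k = 2*k*(-k**2 - 1) with R(k) = B(k−1)f(k)/C(k) = k*(k**2 + 1)/(3*k**2 + 3*k + 2).
s_(k+1) − s_k = -6*k**2 - 6*k - 4 = t_k.
Σ_(k=0)^n t_k = s_(n+1) − s_(0) = (-2*n**3 - 6*n**2 - 8*n - 4) − (0), i.e. -2*n**3 - 6*n**2 - 8*n - 4.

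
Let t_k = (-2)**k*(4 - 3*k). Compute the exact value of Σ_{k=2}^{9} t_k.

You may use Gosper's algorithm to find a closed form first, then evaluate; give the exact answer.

Σ = 8192

Ratio r(k) = 2*(1 - 3*k)/(3*k - 4).
Take A(k)=-2, B(k)=1, C(k)=k - 4/3.
Solve (-2)·f(k+1) − (1)·f(k) = k - 4/3.
From deg A=0, deg B=0, deg C=1: d=1.
A polynomial solution: f(k) = -(k - 2)/3.
Get s_k = R·t_k = (-2)**k*(k - 2) with R(k) = B(k−1)f(k)/C(k) = -(k - 2)/(3*k - 4).
Check: Δs_k = (-2)**k*(4 - 3*k). ✓
Σ_(k=2)^(9) t_k = s_(10) − s_(2) = 8192 − (0) = 8192.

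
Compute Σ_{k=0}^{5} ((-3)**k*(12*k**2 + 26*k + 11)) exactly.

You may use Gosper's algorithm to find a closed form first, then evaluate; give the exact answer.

r(k) = 3*(-12*k**2 - 50*k - 49)/(12*k**2 + 26*k + 11) after simplifying.
Take A(k)=-3, B(k)=1, C(k)=k**2 + 13*k/6 + 11/12.
f must satisfy (-3)·f(k+1) − (1)·f(k) = k**2 + 13*k/6 + 11/12.
Degrees (0,0,2) ⇒ d ≤ 2.
Match coefficients ⇒ f(k) = -(k + 1)*(3*k - 1)/12.
Get s_k = R·t_k = (-3)**k*(-3*k**2 - 2*k + 1) with R(k) = B(k−1)f(k)/C(k) = -(k + 1)*(3*k - 1)/(12*k**2 + 26*k + 11).
s_(k+1) − s_k = (-3)**k*(12*k**2 + 26*k + 11) = t_k.
Σ_(k=0)^(5) t_k = s_(6) − s_(0) = -86751 − (1) = -86752.

Σ = -86752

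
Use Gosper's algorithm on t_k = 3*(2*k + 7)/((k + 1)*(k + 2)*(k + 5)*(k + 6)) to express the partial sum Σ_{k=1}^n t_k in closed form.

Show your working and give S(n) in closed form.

S(n) = n*(n + 8)/(4*(n**2 + 8*n + 12))

Compute t_(k+1)/t_k: get (k + 1)*(k + 5)*(2*k + 9)/((k + 3)*(k + 7)*(2*k + 7)).
A = k + 1, B = k + 7, C = k**3 + 21*k**2/2 + 73*k/2 + 42.
Set up (k + 1)·f(k+1) − (k + 6)·f(k) − (k**3 + 21*k**2/2 + 73*k/2 + 42) = 0.
From deg A=1, deg B=1, deg C=3: d=5.
Solving with deg f ≤ 5: f(k) = k*(k + 2)*(k + 3)*(k + 4)*(k + 6)/10.
Then R = B(k−1)f/C = k*(k + 2)*(k + 6)**2/(5*(2*k + 7)), so s_k = R(k)·t_k = 3*k*(k + 6)/(5*(k**2 + 6*k + 5)).
Verify: 3*(2*k + 7)/(k**4 + 14*k**3 + 65*k**2 + 112*k + 60) matches t_k.
Telescope: S(n) = s_(n+1) − s_(1) = 3*(n**2 + 8*n + 7)/(5*(n**2 + 8*n + 12)) − (7/20) = n*(n + 8)/(4*(n**2 + 8*n + 12)).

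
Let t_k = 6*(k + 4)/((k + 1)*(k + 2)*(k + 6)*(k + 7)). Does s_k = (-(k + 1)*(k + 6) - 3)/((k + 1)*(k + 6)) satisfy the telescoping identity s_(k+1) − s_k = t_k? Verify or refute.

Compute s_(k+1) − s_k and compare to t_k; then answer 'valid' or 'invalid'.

s_(k+1) = (-(k + 2)*(k + 7) - 3)/((k + 2)*(k + 7))
s_(k+1) − s_k = 6*(k + 4)/(k**4 + 16*k**3 + 83*k**2 + 152*k + 84)
(s_(k+1) − s_k) − t_k = 0

Valid: the claim telescopes to t_k.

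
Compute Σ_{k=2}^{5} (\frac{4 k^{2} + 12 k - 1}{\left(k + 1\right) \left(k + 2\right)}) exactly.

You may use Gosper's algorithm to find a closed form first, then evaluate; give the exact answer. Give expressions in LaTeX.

Σ = 100/7

Step 1: r(k) = (k + 1)*(12*k + 4*(k + 1)**2 + 11)/((k + 3)*(4*k**2 + 12*k - 1)).
Normal form (A,B,C) = (k + 1, k + 3, k**2 + 3*k - 1/4).
Need (k + 1)·f(k+1) − (k + 2)·f(k) = k**2 + 3*k - 1/4.
Bound: deg f ≤ 2.
Match coefficients ⇒ f(k) = k*(4*k - 5)/4.
So s_k = (B(k−1)f/C)·t_k = (k*(k + 2)*(4*k - 5)/(4*k**2 + 12*k - 1))·t_k = k*(4*k - 5)/(k + 1).
Δs = (4*k**2 + 12*k - 1)/(k**2 + 3*k + 2), as required.
Evaluate s at k=6 and k=2: 114/7 and 2; difference 100/7.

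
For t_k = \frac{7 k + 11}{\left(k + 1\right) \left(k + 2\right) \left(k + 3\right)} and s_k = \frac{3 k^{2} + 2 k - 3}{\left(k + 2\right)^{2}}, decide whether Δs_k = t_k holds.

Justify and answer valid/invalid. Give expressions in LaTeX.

s_(k+1) = (2*k + 3*(k + 1)**2 - 1)/(k + 3)**2
s_(k+1) − s_k = 5*(2*k**2 + 8*k + 7)/(k**4 + 10*k**3 + 37*k**2 + 60*k + 36)
(s_(k+1) − s_k) − t_k = (3*k**3 + 4*k**2 - 22*k - 31)/(k**5 + 11*k**4 + 47*k**3 + 97*k**2 + 96*k + 36)

Invalid: residual \frac{3 k^{3} + 4 k^{2} - 22 k - 31}{k^{5} + 11 k^{4} + 47 k^{3} + 97 k^{2} + 96 k + 36} ≠ 0.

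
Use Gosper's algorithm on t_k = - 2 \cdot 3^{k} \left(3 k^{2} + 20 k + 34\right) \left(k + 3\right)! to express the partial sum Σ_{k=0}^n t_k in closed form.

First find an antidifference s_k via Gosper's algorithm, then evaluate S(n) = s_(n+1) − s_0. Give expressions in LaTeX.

The ratio is 3*(3*k**3 + 38*k**2 + 161*k + 228)/(3*k**2 + 20*k + 34).
Factor: A=3*k + 12; B=1; C=k**2 + 20*k/3 + 34/3.
Set up (3*k + 12)·f(k+1) − (1)·f(k) − (k**2 + 20*k/3 + 34/3) = 0.
Bound: deg f ≤ 1.
Solve for f: f(k) = (k + 2)/3 (degree 1 ≤ 1).
Get s_k = R·t_k = -2*3**k*(k + 2)*factorial(k + 3) with R(k) = B(k−1)f(k)/C(k) = (k + 2)/(3*k**2 + 20*k + 34).
s_(k+1) − s_k = -2*3**k*(3*k**2 + 20*k + 34)*factorial(k + 3) = t_k.
Evaluate: s_(n+1) = -6*3**n*(n + 3)*factorial(n + 4); subtract s_(0) = -24 ⇒ S(n) = -6*3**n*n*factorial(n + 4) - 18*3**n*factorial(n + 4) + 24.

S(n) = - 6 \cdot 3^{n} n \left(n + 4\right)! - 18 \cdot 3^{n} \left(n + 4\right)! + 24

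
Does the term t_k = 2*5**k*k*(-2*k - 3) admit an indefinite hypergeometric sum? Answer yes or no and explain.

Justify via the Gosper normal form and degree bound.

The ratio is 5*(k + 1)*(2*k + 5)/(k*(2*k + 3)).
So A=5 and B=1, with C=k**2 + 3*k/2.
Solve (5)·f(k+1) − (1)·f(k) = k**2 + 3*k/2.
d = 2 from the (0,0,2) case.
Match coefficients ⇒ f(k) = k*(k - 1)/4.
R(k) = B(k−1)·f(k)/C(k) = (k - 1)/(2*(2*k + 3)); s_k = R·t_k = 5**k*k*(1 - k).
Verify: 2*5**k*k*(-2*k - 3) matches t_k.

Yes. s_k = 5**k*k*(1 - k).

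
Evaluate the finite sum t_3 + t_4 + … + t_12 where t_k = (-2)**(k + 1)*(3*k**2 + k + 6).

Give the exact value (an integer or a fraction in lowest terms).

r(k) = 2*(-3*k**2 - 7*k - 10)/(3*k**2 + k + 6) after simplifying.
So A=-2 and B=1, with C=k**2 + k/3 + 2.
Key eq: (-2)·f(k+1) = (1)·f(k) + (k**2 + k/3 + 2).
d = 2 from the (0,0,2) case.
Match coefficients ⇒ f(k) = -(k**2 - k + 2)/3.
So s_k = (B(k−1)f/C)·t_k = (-(k**2 - k + 2)/(3*k**2 + k + 6))·t_k = (-2)**(k + 1)*(-k**2 + k - 2).
Δs = (-2)**(k + 1)*(3*k**2 + k + 6), as required.
Telescoping: Σ = s_(13) − s_(3) = -2588672 − (-128) = -2588544.

Σ = -2588544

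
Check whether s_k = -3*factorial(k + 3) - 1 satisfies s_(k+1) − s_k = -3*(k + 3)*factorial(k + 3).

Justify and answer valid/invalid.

s_(k+1) = -3*factorial(k + 4) - 1
s_(k+1) − s_k = -3*(k + 3)*factorial(k + 3)
(s_(k+1) − s_k) − t_k = 0

valid; difference matches t_k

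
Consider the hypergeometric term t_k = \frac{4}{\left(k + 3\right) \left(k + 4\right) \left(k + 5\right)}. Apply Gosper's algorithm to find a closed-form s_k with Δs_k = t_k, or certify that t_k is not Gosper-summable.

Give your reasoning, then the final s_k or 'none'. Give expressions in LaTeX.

s_k = \frac{k \left(k + 7\right)}{6 \left(k + 3\right) \left(k + 4\right)}

The ratio is (k + 3)/(k + 6).
A = k + 3, B = k + 6, C = 1.
Key eq: (k + 3)·f(k+1) = (k + 5)·f(k) + (1).
d = 2 from the (1,1,0) case.
A polynomial solution: f(k) = k*(k + 7)/24.
Certificate R = B(k−1)f/C = k*(k + 5)*(k + 7)/24 gives s_k = k*(k + 7)/(6*(k + 3)*(k + 4)).
Verify: 4/(k**3 + 12*k**2 + 47*k + 60) matches t_k.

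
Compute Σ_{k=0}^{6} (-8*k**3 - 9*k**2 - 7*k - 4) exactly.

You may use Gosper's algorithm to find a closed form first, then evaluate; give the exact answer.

Σ = -4522

t_(k+1)/t_k = (8*k**3 + 33*k**2 + 49*k + 28)/(8*k**3 + 9*k**2 + 7*k + 4).
Gosper form: A/B · C(k+1)/C(k) with A=1, B=1, C=k**3 + 9*k**2/8 + 7*k/8 + 1/2.
Set up (1)·f(k+1) − (1)·f(k) − (k**3 + 9*k**2/8 + 7*k/8 + 1/2) = 0.
Degrees (0,0,3) ⇒ d ≤ 4.
Solving with deg f ≤ 4: f(k) = k*(2*k**3 - k**2 + k + 2)/8.
Then R = B(k−1)f/C = k*(2*k**3 - k**2 + k + 2)/(8*k**3 + 9*k**2 + 7*k + 4), so s_k = R(k)·t_k = k*(-2*k**3 + k**2 - k - 2).
Check: Δs_k = -8*k**3 - 9*k**2 - 7*k - 4. ✓
Telescoping: Σ = s_(7) − s_(0) = -4522 − (0) = -4522.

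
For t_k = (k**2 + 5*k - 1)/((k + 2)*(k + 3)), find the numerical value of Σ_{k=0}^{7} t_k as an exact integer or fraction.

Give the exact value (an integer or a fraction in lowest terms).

Step 1: r(k) = (k + 2)*(5*k + (k + 1)**2 + 4)/((k + 4)*(k**2 + 5*k - 1)).
Factor: A=k + 2; B=k + 4; C=k**2 + 5*k - 1.
f must satisfy (k + 2)·f(k+1) − (k + 3)·f(k) = k**2 + 5*k - 1.
d = 2 from the (1,1,2) case.
Match coefficients ⇒ f(k) = k*(2*k - 3)/2.
Then R = B(k−1)f/C = k*(k + 3)*(2*k - 3)/(2*(k**2 + 5*k - 1)), so s_k = R(k)·t_k = k*(2*k - 3)/(2*(k + 2)).
Δs = (k**2 + 5*k - 1)/(k**2 + 5*k + 6), as required.
Σ_(k=0)^(7) t_k = s_(8) − s_(0) = 26/5 − (0) = 26/5.

Σ = 26/5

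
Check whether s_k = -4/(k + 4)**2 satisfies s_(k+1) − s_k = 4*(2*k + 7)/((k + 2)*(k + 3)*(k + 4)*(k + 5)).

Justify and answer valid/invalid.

s_(k+1) = -4/(k + 5)**2
s_(k+1) − s_k = -4/(k + 5)**2 + 4/(k + 4)**2
(s_(k+1) − s_k) − t_k = 8*(-3*k**2 - 23*k - 43)/(k**6 + 23*k**5 + 217*k**4 + 1073*k**3 + 2926*k**2 + 4160*k + 2400)

Invalid: residual 8*(-3*k**2 - 23*k - 43)/(k**6 + 23*k**5 + 217*k**4 + 1073*k**3 + 2926*k**2 + 4160*k + 2400) ≠ 0.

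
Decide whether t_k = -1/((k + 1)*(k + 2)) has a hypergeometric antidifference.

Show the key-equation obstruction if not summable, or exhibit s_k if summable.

Compute t_(k+1)/t_k: get (k + 1)/(k + 3).
Factor: A=k + 1; B=k + 3; C=1.
Solve (k + 1)·f(k+1) − (k + 2)·f(k) = 1.
Bound: deg f ≤ 1.
Solving with deg f ≤ 1: f(k) = k.
R(k) = B(k−1)·f(k)/C(k) = k*(k + 2); s_k = R·t_k = -k/(k + 1).
Check: Δs_k = -1/(k**2 + 3*k + 2). ✓

Yes. s_k = -k/(k + 1).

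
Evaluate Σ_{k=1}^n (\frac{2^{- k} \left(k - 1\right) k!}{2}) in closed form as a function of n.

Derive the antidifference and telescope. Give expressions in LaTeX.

S(n) = 2^{- n - 1} \left(- 2^{n} + n n! + n!\right)

The ratio is k*(k + 1)/(2*(k - 1)).
Factor: A=k/2 + 1/2; B=1; C=k - 1.
f must satisfy (k/2 + 1/2)·f(k+1) − (1)·f(k) = k - 1.
d = 0 from the (1,0,1) case.
Solving with deg f ≤ 0: f(k) = 2.
Certificate R = B(k−1)f/C = 2/(k - 1) gives s_k = factorial(k)/2**k.
Δs = (k - 1)*factorial(k)/(2*2**k), as required.
Evaluate: s_(n+1) = 2**(-n - 1)*factorial(n + 1); subtract s_(1) = 1/2 ⇒ S(n) = 2**(-n - 1)*(-2**n + n*factorial(n) + factorial(n)).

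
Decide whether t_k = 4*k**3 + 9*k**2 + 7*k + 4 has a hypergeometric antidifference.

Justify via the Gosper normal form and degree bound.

Yes. s_k = k*(k**3 + k**2 + 2).

t_(k+1)/t_k = (4*k**3 + 21*k**2 + 37*k + 24)/(4*k**3 + 9*k**2 + 7*k + 4).
Factor: A=1; B=1; C=k**3 + 9*k**2/4 + 7*k/4 + 1.
Set up (1)·f(k+1) − (1)·f(k) − (k**3 + 9*k**2/4 + 7*k/4 + 1) = 0.
deg f ≤ 4 (via 0,0,3).
Solve for f: f(k) = k*(k**3 + k**2 + 2)/4 (degree 4 ≤ 4).
R(k) = B(k−1)·f(k)/C(k) = k*(k**3 + k**2 + 2)/(4*k**3 + 9*k**2 + 7*k + 4); s_k = R·t_k = k*(k**3 + k**2 + 2).
Δs = 4*k**3 + 9*k**2 + 7*k + 4, as required.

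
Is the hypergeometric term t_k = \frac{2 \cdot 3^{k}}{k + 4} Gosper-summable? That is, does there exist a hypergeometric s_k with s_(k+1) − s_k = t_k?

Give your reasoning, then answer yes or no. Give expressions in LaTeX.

The ratio is 3*(k + 4)/(k + 5).
Normal form (A,B,C) = (3*k + 12, k + 5, 1).
Solve (3*k + 12)·f(k+1) − (k + 4)·f(k) = 1.
Degrees (1,1,0) ⇒ d ≤ -1.
Bound -1 < 0, so the key equation has no polynomial solution.

No. Not Gosper-summable.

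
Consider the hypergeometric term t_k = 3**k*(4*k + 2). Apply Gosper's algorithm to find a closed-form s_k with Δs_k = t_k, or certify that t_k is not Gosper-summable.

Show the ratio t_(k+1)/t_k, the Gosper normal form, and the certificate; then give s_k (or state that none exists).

s_k = 2*3**k*(k - 1)

Step 1: r(k) = 3*(2*k + 3)/(2*k + 1).
Factor: A=3; B=1; C=k + 1/2.
Key eq: (3)·f(k+1) = (1)·f(k) + (k + 1/2).
d = 1 from the (0,0,1) case.
Match coefficients ⇒ f(k) = (k - 1)/2.
Certificate R = B(k−1)f/C = (k - 1)/(2*k + 1) gives s_k = 2*3**k*(k - 1).
s_(k+1) − s_k = 3**k*(4*k + 2) = t_k.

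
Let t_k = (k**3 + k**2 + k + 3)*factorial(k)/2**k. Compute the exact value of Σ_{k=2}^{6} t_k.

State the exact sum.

Σ = 14797/4

Ratio r(k) = (k + 1)*(k + (k + 1)**3 + (k + 1)**2 + 4)/(2*(k**3 + k**2 + k + 3)).
Take A(k)=k/2 + 1/2, B(k)=1, C(k)=k**3 + k**2 + k + 3.
Solve (k/2 + 1/2)·f(k+1) − (1)·f(k) = k**3 + k**2 + k + 3.
deg f ≤ 2 (via 1,0,3).
Match coefficients ⇒ f(k) = 2*(k**2 - 2).
Then R = B(k−1)f/C = 2*(k**2 - 2)/(k**3 + k**2 + k + 3), so s_k = R(k)·t_k = 2**(1 - k)*(k**2 - 2)*factorial(k).
Verify: (k**3 + k**2 + k + 3)*factorial(k)/2**k matches t_k.
Sum = s_(7) − s_(2); s_(7) = 14805/4, s_(2) = 2 ⇒ 14797/4.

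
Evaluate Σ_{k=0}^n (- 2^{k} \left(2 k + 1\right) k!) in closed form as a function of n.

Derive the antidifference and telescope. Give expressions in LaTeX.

Compute t_(k+1)/t_k: get 2*(k + 1)*(2*k + 3)/(2*k + 1).
Take A(k)=2*k + 2, B(k)=1, C(k)=k + 1/2.
Solve (2*k + 2)·f(k+1) − (1)·f(k) = k + 1/2.
Degrees (1,0,1) ⇒ d ≤ 0.
A polynomial solution: f(k) = 1/2.
Certificate R = B(k−1)f/C = 1/(2*k + 1) gives s_k = -2**k*factorial(k).
Verify: -2**k*(2*k + 1)*factorial(k) matches t_k.
Evaluate: s_(n+1) = -2**(n + 1)*factorial(n + 1); subtract s_(0) = -1 ⇒ S(n) = -2*2**n*factorial(n + 1) + 1.

S(n) = - 2 \cdot 2^{n} \left(n + 1\right)! + 1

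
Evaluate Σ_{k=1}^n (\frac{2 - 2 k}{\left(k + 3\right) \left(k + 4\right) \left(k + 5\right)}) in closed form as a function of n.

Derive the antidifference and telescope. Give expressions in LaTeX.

The ratio is k*(k + 3)/((k - 1)*(k + 6)).
Gosper form: A/B · C(k+1)/C(k) with A=k + 3, B=k + 6, C=k - 1.
Solve (k + 3)·f(k+1) − (k + 5)·f(k) = k - 1.
Bound: deg f ≤ 2.
Coefficient equations give f(k) = k*(k - 5)/12.
So s_k = (B(k−1)f/C)·t_k = (k*(k - 5)*(k + 5)/(12*(k - 1)))·t_k = -k*(k - 5)/(6*(k + 3)*(k + 4)).
Verify: 2*(1 - k)/(k**3 + 12*k**2 + 47*k + 60) matches t_k.
Telescope: S(n) = s_(n+1) − s_(1) = (-n**2 + 3*n + 4)/(6*(n**2 + 9*n + 20)) − (1/30) = n*(1 - n)/(5*(n**2 + 9*n + 20)).

S(n) = \frac{n \left(1 - n\right)}{5 \left(n^{2} + 9 n + 20\right)}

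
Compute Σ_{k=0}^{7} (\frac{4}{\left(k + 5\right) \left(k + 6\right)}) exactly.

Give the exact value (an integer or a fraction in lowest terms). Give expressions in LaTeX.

Σ = 32/65

Compute t_(k+1)/t_k: get (k + 5)/(k + 7).
So A=k + 5 and B=k + 7, with C=1.
Set up (k + 5)·f(k+1) − (k + 6)·f(k) − (1) = 0.
Degrees (1,1,0) ⇒ d ≤ 1.
Solving with deg f ≤ 1: f(k) = k/5.
R(k) = B(k−1)·f(k)/C(k) = k*(k + 6)/5; s_k = R·t_k = 4*k/(5*(k + 5)).
Check: Δs_k = 4/(k**2 + 11*k + 30). ✓
Sum = s_(8) − s_(0); s_(8) = 32/65, s_(0) = 0 ⇒ 32/65.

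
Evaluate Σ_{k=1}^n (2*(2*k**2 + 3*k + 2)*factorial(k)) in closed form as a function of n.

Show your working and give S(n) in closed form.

The ratio is (k + 1)*(3*k + 2*(k + 1)**2 + 5)/(2*k**2 + 3*k + 2).
Factor: A=k + 1; B=1; C=k**2 + 3*k/2 + 1.
f must satisfy (k + 1)·f(k+1) − (1)·f(k) = k**2 + 3*k/2 + 1.
Bound: deg f ≤ 1.
A polynomial solution: f(k) = (2*k + 1)/2.
Then R = B(k−1)f/C = (2*k + 1)/(2*k**2 + 3*k + 2), so s_k = R(k)·t_k = 2*(2*k + 1)*factorial(k).
Δs = 2*(2*k**2 + 3*k + 2)*factorial(k), as required.
s_(n+1) = 2*(2*n + 3)*factorial(n + 1) and s_(1) = 6, so S(n) = 4*n**2*factorial(n) + 10*n*factorial(n) + 6*factorial(n) - 6.

S(n) = 4*n**2*factorial(n) + 10*n*factorial(n) + 6*factorial(n) - 6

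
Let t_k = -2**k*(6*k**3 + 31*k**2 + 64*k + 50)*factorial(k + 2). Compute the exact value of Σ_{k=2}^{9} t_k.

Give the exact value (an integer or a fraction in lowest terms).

Σ = -158921234839680

Step 1: r(k) = 2*(6*k**4 + 67*k**3 + 291*k**2 + 583*k + 453)/(6*k**3 + 31*k**2 + 64*k + 50).
Gosper form: A/B · C(k+1)/C(k) with A=2*k + 6, B=1, C=k**3 + 31*k**2/6 + 32*k/3 + 25/3.
Need (2*k + 6)·f(k+1) − (1)·f(k) = k**3 + 31*k**2/6 + 32*k/3 + 25/3.
d = 2 from the (1,0,3) case.
Solve for f: f(k) = (3*k**2 + 2*k + 4)/6 (degree 2 ≤ 2).
So s_k = (B(k−1)f/C)·t_k = ((3*k**2 + 2*k + 4)/(6*k**3 + 31*k**2 + 64*k + 50))·t_k = -2**k*(3*k**2 + 2*k + 4)*factorial(k + 2).
Check: Δs_k = -2**k*(6*k**3 + 31*k**2 + 64*k + 50)*factorial(k + 2). ✓
Evaluate s at k=10 and k=2: -158921234841600 and -1920; difference -158921234839680.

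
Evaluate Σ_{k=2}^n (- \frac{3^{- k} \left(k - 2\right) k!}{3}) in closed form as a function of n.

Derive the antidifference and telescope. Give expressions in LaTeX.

S(n) = \frac{2}{9} - \frac{3^{- n} \left(n + 1\right)!}{3}

Ratio r(k) = (k**2 - 1)/(3*(k - 2)).
A = k/3 + 1/3, B = 1, C = k - 2.
Set up (k/3 + 1/3)·f(k+1) − (1)·f(k) − (k - 2) = 0.
Bound: deg f ≤ 0.
A polynomial solution: f(k) = 3.
So s_k = (B(k−1)f/C)·t_k = (3/(k - 2))·t_k = -factorial(k)/3**k.
Check: Δs_k = -(k - 2)*factorial(k)/(3*3**k). ✓
Telescope: S(n) = s_(n+1) − s_(2) = -3**(-n - 1)*factorial(n + 1) − (-2/9) = 2/9 - factorial(n + 1)/(3*3**n).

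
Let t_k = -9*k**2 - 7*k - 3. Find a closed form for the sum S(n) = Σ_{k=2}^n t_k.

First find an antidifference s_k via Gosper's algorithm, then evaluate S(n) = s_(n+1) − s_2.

S(n) = -3*n**3 - 8*n**2 - 8*n + 19

r(k) = (9*k**2 + 25*k + 19)/(9*k**2 + 7*k + 3) after simplifying.
Normal form (A,B,C) = (1, 1, k**2 + 7*k/9 + 1/3).
Solve (1)·f(k+1) − (1)·f(k) = k**2 + 7*k/9 + 1/3.
From deg A=0, deg B=0, deg C=2: d=3.
Coefficient equations give f(k) = k*(3*k**2 - k + 1)/9.
Get s_k = R·t_k = k*(-3*k**2 + k - 1) with R(k) = B(k−1)f(k)/C(k) = k*(3*k**2 - k + 1)/(9*k**2 + 7*k + 3).
Check: Δs_k = -9*k**2 - 7*k - 3. ✓
Evaluate: s_(n+1) = -3*n**3 - 8*n**2 - 8*n - 3; subtract s_(2) = -22 ⇒ S(n) = -3*n**3 - 8*n**2 - 8*n + 19.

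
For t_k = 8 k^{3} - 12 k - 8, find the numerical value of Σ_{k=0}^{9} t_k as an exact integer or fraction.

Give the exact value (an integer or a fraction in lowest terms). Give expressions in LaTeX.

Σ = 15580

Step 1: r(k) = (3*k - 2*(k + 1)**3 + 5)/(-2*k**3 + 3*k + 2).
Factor: A=1; B=1; C=k**3 - 3*k/2 - 1.
Need (1)·f(k+1) − (1)·f(k) = k**3 - 3*k/2 - 1.
Degrees (0,0,3) ⇒ d ≤ 4.
A polynomial solution: f(k) = k*(k**3 - 2*k**2 - 2*k - 1)/4.
R(k) = B(k−1)·f(k)/C(k) = k*(k**3 - 2*k**2 - 2*k - 1)/(2*(2*k**3 - 3*k - 2)); s_k = R·t_k = 2*k*(k**3 - 2*k**2 - 2*k - 1).
Verify: 8*k**3 - 12*k - 8 matches t_k.
Sum = s_(10) − s_(0); s_(10) = 15580, s_(0) = 0 ⇒ 15580.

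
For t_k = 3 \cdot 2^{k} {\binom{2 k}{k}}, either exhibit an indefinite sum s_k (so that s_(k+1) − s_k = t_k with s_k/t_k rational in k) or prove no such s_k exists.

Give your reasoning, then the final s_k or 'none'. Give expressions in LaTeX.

none — t_k is not Gosper-summable

t_(k+1)/t_k = 4*(2*k + 1)/(k + 1).
Factor: A=8*k + 4; B=k + 1; C=1.
Key eq: (8*k + 4)·f(k+1) = (k)·f(k) + (1).
Degrees (1,1,0) ⇒ d ≤ -1.
d = -1 < 0 ⇒ no nonzero polynomial f; not summable.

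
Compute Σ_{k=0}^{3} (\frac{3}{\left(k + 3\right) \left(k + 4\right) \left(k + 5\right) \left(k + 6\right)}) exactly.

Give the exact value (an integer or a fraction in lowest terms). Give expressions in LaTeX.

Σ = 37/2520

Ratio r(k) = (k + 3)/(k + 7).
Take A(k)=k + 3, B(k)=k + 7, C(k)=1.
Need (k + 3)·f(k+1) − (k + 6)·f(k) = 1.
d = 3 from the (1,1,0) case.
Coefficient equations give f(k) = k*(k**2 + 12*k + 47)/180.
Get s_k = R·t_k = k*(k**2 + 12*k + 47)/(60*(k + 3)*(k + 4)*(k + 5)) with R(k) = B(k−1)f(k)/C(k) = k*(k + 6)*(k**2 + 12*k + 47)/180.
Δs = 3/(k**4 + 18*k**3 + 119*k**2 + 342*k + 360), as required.
Sum = s_(4) − s_(0); s_(4) = 37/2520, s_(0) = 0 ⇒ 37/2520.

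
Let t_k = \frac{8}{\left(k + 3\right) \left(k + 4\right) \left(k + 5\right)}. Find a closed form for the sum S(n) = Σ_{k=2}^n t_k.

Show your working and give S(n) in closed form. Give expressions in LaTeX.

S(n) = \frac{2 \left(n^{2} + 9 n - 10\right)}{15 \left(n^{2} + 9 n + 20\right)}

Ratio r(k) = (k + 3)/(k + 6).
A = k + 3, B = k + 6, C = 1.
Key eq: (k + 3)·f(k+1) = (k + 5)·f(k) + (1).
Degrees (1,1,0) ⇒ d ≤ 2.
Coefficient equations give f(k) = k*(k + 7)/24.
Then R = B(k−1)f/C = k*(k + 5)*(k + 7)/24, so s_k = R(k)·t_k = k*(k + 7)/(3*(k + 3)*(k + 4)).
s_(k+1) − s_k = 8/(k**3 + 12*k**2 + 47*k + 60) = t_k.
Evaluate: s_(n+1) = (n**2 + 9*n + 8)/(3*(n**2 + 9*n + 20)); subtract s_(2) = 1/5 ⇒ S(n) = 2*(n**2 + 9*n - 10)/(15*(n**2 + 9*n + 20)).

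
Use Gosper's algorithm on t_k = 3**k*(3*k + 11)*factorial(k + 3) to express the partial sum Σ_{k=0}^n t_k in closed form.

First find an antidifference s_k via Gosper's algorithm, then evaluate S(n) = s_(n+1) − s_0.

Ratio r(k) = 3*(k + 4)*(3*k + 14)/(3*k + 11).
Normal form (A,B,C) = (3*k + 12, 1, k + 11/3).
f must satisfy (3*k + 12)·f(k+1) − (1)·f(k) = k + 11/3.
Bound: deg f ≤ 0.
Solve for f: f(k) = 1/3 (degree 0 ≤ 0).
Certificate R = B(k−1)f/C = 1/(3*k + 11) gives s_k = 3**k*factorial(k + 3).
Verify: 3**k*(3*k + 11)*factorial(k + 3) matches t_k.
Evaluate: s_(n+1) = 3**(n + 1)*factorial(n + 4); subtract s_(0) = 6 ⇒ S(n) = 3*3**n*factorial(n + 4) - 6.

S(n) = 3*3**n*factorial(n + 4) - 6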